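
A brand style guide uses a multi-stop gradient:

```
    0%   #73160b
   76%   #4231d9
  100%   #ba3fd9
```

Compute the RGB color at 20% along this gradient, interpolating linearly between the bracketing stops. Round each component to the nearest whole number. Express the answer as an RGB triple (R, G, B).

20% lies between the 0% and 76% stops, so the local fraction is t = (20 − 0)/(76 − 0) = 20/76 ≈ 0.2632.
#73160b → (115, 22, 11); #4231d9 → (66, 49, 217).
R = 115 + 0.2632 × (66 − 115) = 102.103 → 102
G = 22 + 0.2632 × (49 − 22) = 29.106 → 29
B = 11 + 0.2632 × (217 − 11) = 65.219 → 65

(102, 29, 65)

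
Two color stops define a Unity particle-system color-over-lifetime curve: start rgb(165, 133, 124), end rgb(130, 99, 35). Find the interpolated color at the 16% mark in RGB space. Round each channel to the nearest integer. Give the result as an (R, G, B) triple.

16% corresponds to t = 0.16.
R = 165 + 0.16 × (130 − 165) = 165 + 0.16 × -35 = 159.4 → 159
G = 133 + 0.16 × (99 − 133) = 133 + 0.16 × -34 = 127.56 → 128
B = 124 + 0.16 × (35 − 124) = 124 + 0.16 × -89 = 109.76 → 110

(159, 128, 110)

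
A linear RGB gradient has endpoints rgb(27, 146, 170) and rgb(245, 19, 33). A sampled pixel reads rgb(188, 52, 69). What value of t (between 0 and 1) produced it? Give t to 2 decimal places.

0.74

Invert the lerp on the R channel (largest span, 218): t = (188 − 27) / (245 − 27) = 161/218 = 0.73853.
Check on G: (52 − 146)/(19 − 146) = 0.7402 ✓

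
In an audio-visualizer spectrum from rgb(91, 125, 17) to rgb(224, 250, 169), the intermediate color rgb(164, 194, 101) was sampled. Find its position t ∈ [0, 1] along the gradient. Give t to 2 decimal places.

0.55

Invert the lerp on the B channel (largest span, 152): t = (101 − 17) / (169 − 17) = 84/152 = 0.55263.
Check on R: (164 − 91)/(224 − 91) = 0.5489 ✓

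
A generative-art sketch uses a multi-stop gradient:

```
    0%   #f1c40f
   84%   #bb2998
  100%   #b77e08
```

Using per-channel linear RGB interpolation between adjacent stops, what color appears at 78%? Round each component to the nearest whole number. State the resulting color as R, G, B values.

78% lies between the 0% and 84% stops, so the local fraction is t = (78 − 0)/(84 − 0) = 78/84 ≈ 0.9286.
#f1c40f → (241, 196, 15); #bb2998 → (187, 41, 152).
R = 241 + 0.9286 × (187 − 241) = 190.856 → 191
G = 196 + 0.9286 × (41 − 196) = 52.067 → 52
B = 15 + 0.9286 × (152 − 15) = 142.218 → 142

(191, 52, 142)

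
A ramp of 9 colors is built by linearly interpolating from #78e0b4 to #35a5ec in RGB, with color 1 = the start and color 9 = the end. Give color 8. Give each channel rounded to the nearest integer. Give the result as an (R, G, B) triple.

(61, 172, 229)

With 9 swatches and endpoints inclusive, swatch 8 sits at t = (8 − 1)/(9 − 1) = 7/8 ≈ 0.875.
#78e0b4 → (120, 224, 180); #35a5ec → (53, 165, 236).
R = 120 + 0.875 × (53 − 120) = 61.375 → 61
G = 224 + 0.875 × (165 − 224) = 172.375 → 172
B = 180 + 0.875 × (236 − 180) = 229 → 229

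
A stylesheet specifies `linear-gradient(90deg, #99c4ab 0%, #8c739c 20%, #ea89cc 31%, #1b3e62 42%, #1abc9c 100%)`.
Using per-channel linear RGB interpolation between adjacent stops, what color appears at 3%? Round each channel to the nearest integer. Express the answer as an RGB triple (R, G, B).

(151, 184, 169)

3% lies between the 0% and 20% stops, so the local fraction is t = (3 − 0)/(20 − 0) = 3/20 ≈ 0.15.
#99c4ab → (153, 196, 171); #8c739c → (140, 115, 156).
R = 153 + 0.15 × (140 − 153) = 151.05 → 151
G = 196 + 0.15 × (115 − 196) = 183.85 → 184
B = 171 + 0.15 × (156 − 171) = 168.75 → 169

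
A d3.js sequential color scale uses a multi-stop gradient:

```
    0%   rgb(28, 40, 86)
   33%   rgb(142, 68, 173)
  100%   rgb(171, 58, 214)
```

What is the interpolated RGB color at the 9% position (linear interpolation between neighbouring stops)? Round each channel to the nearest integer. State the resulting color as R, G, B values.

(59, 48, 110)

9% lies between the 0% and 33% stops, so the local fraction is t = (9 − 0)/(33 − 0) = 9/33 ≈ 0.2727.
R = 28 + 0.2727 × (142 − 28) = 59.088 → 59
G = 40 + 0.2727 × (68 − 40) = 47.636 → 48
B = 86 + 0.2727 × (173 − 86) = 109.725 → 110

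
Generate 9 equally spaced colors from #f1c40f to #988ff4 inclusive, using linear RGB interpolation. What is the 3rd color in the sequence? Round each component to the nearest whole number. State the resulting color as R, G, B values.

(219, 183, 72)

With 9 swatches and endpoints inclusive, swatch 3 sits at t = (3 − 1)/(9 − 1) = 2/8 ≈ 0.25.
#f1c40f → (241, 196, 15); #988ff4 → (152, 143, 244).
R = 241 + 0.25 × (152 − 241) = 218.75 → 219
G = 196 + 0.25 × (143 − 196) = 182.75 → 183
B = 15 + 0.25 × (244 − 15) = 72.25 → 72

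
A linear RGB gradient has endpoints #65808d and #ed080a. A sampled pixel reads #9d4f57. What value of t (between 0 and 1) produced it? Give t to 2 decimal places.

0.41

Invert the lerp on the R channel (largest span, 136): t = (157 − 101) / (237 − 101) = 56/136 = 0.41176.
Check on G: (79 − 128)/(8 − 128) = 0.4083 ✓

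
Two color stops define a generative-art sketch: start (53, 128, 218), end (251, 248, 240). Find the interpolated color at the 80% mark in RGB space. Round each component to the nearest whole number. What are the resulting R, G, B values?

(211, 224, 236)

80% corresponds to t = 0.8.
R = 53 + 0.8 × (251 − 53) = 53 + 0.8 × 198 = 211.4 → 211
G = 128 + 0.8 × (248 − 128) = 128 + 0.8 × 120 = 224 → 224
B = 218 + 0.8 × (240 − 218) = 218 + 0.8 × 22 = 235.6 → 236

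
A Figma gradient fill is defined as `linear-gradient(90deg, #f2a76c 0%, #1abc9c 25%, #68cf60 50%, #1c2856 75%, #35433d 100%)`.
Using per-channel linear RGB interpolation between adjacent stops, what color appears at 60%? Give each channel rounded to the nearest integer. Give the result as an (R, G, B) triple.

(74, 140, 92)

60% lies between the 50% and 75% stops, so the local fraction is t = (60 − 50)/(75 − 50) = 10/25 ≈ 0.4.
#68cf60 → (104, 207, 96); #1c2856 → (28, 40, 86).
R = 104 + 0.4 × (28 − 104) = 73.6 → 74
G = 207 + 0.4 × (40 − 207) = 140.2 → 140
B = 96 + 0.4 × (86 − 96) = 92 → 92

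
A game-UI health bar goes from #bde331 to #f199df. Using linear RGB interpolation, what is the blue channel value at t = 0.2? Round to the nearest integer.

84

B₁ = 49 (from #bde331), B₂ = 223 (from #f199df).
B = 49 + 0.2 × (223 − 49) = 83.8 → 84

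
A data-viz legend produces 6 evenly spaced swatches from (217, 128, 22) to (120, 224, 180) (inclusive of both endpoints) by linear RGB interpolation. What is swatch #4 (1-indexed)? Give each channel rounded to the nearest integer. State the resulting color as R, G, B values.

With 6 swatches and endpoints inclusive, swatch 4 sits at t = (4 − 1)/(6 − 1) = 3/5 ≈ 0.6.
R = 217 + 0.6 × (120 − 217) = 158.8 → 159
G = 128 + 0.6 × (224 − 128) = 185.6 → 186
B = 22 + 0.6 × (180 − 22) = 116.8 → 117

(159, 186, 117)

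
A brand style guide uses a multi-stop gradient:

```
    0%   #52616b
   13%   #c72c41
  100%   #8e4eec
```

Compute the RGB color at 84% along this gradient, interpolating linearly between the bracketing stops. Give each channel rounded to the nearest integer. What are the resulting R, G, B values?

(152, 72, 205)

84% lies between the 13% and 100% stops, so the local fraction is t = (84 − 13)/(100 − 13) = 71/87 ≈ 0.8161.
#c72c41 → (199, 44, 65); #8e4eec → (142, 78, 236).
R = 199 + 0.8161 × (142 − 199) = 152.482 → 152
G = 44 + 0.8161 × (78 − 44) = 71.747 → 72
B = 65 + 0.8161 × (236 − 65) = 204.553 → 205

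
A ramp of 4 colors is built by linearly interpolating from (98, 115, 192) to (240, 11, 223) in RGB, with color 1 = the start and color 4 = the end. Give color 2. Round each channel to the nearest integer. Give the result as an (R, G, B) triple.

With 4 swatches and endpoints inclusive, swatch 2 sits at t = (2 − 1)/(4 − 1) = 1/3 ≈ 0.3333.
R = 98 + 0.3333 × (240 − 98) = 145.329 → 145
G = 115 + 0.3333 × (11 − 115) = 80.337 → 80
B = 192 + 0.3333 × (223 − 192) = 202.332 → 202

(145, 80, 202)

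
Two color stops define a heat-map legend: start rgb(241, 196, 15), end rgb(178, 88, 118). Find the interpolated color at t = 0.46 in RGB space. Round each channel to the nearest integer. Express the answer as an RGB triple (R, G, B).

R = 241 + 0.46 × (178 − 241) = 241 + 0.46 × -63 = 212.02 → 212
G = 196 + 0.46 × (88 − 196) = 196 + 0.46 × -108 = 146.32 → 146
B = 15 + 0.46 × (118 − 15) = 15 + 0.46 × 103 = 62.38 → 62

(212, 146, 62)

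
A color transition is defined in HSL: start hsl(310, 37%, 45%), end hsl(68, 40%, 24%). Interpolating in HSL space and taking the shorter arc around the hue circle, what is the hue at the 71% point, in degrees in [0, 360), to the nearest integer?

Hue: 68 − 310 = -242°, but |-242| > 180 so the shorter arc goes the other way: Δh = -242 + 360 = 118°.
H = 310 + 0.71 × (118) = 393.78 → 394 → 394 mod 360 = 34°

34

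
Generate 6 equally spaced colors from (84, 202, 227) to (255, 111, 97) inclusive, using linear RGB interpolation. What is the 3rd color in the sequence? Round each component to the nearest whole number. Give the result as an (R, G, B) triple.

With 6 swatches and endpoints inclusive, swatch 3 sits at t = (3 − 1)/(6 − 1) = 2/5 ≈ 0.4.
R = 84 + 0.4 × (255 − 84) = 152.4 → 152
G = 202 + 0.4 × (111 − 202) = 165.6 → 166
B = 227 + 0.4 × (97 − 227) = 175 → 175

(152, 166, 175)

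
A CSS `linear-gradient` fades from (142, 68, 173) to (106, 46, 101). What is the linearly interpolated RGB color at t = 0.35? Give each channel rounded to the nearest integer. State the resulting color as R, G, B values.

(129, 60, 148)

R = 142 + 0.35 × (106 − 142) = 142 + 0.35 × -36 = 129.4 → 129
G = 68 + 0.35 × (46 − 68) = 68 + 0.35 × -22 = 60.3 → 60
B = 173 + 0.35 × (101 − 173) = 173 + 0.35 × -72 = 147.8 → 148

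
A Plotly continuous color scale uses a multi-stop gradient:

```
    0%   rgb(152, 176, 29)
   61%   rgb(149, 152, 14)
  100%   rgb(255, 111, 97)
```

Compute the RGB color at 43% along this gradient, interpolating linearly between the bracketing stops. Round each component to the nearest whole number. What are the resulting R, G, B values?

(150, 159, 18)

43% lies between the 0% and 61% stops, so the local fraction is t = (43 − 0)/(61 − 0) = 43/61 ≈ 0.7049.
R = 152 + 0.7049 × (149 − 152) = 149.885 → 150
G = 176 + 0.7049 × (152 − 176) = 159.082 → 159
B = 29 + 0.7049 × (14 − 29) = 18.427 → 18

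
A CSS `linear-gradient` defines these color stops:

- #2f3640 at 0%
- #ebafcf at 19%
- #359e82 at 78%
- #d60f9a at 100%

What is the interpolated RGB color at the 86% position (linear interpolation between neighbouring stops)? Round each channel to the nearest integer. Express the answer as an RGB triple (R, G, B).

(112, 106, 139)

86% lies between the 78% and 100% stops, so the local fraction is t = (86 − 78)/(100 − 78) = 8/22 ≈ 0.3636.
#359e82 → (53, 158, 130); #d60f9a → (214, 15, 154).
R = 53 + 0.3636 × (214 − 53) = 111.54 → 112
G = 158 + 0.3636 × (15 − 158) = 106.005 → 106
B = 130 + 0.3636 × (154 − 130) = 138.726 → 139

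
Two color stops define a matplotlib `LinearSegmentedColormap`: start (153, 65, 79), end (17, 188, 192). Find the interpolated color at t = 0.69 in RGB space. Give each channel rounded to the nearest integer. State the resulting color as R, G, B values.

(59, 150, 157)

R = 153 + 0.69 × (17 − 153) = 153 + 0.69 × -136 = 59.16 → 59
G = 65 + 0.69 × (188 − 65) = 65 + 0.69 × 123 = 149.87 → 150
B = 79 + 0.69 × (192 − 79) = 79 + 0.69 × 113 = 156.97 → 157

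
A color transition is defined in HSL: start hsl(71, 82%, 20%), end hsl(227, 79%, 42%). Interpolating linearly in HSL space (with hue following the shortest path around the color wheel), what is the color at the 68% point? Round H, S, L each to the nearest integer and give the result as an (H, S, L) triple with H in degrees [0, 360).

Hue arc: Δh = 227 − 71 = 156° (|Δh| ≤ 180, already the shorter path).
H = 71 + 0.68 × (156) = 177.08 → 177°
S = 82 + 0.68 × (79 − 82) = 79.96 → 80%
L = 20 + 0.68 × (42 − 20) = 34.96 → 35%

(177, 80, 35)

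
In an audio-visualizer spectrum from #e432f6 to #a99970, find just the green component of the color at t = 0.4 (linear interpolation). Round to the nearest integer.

91

G₁ = 50 (from #e432f6), G₂ = 153 (from #a99970).
G = 50 + 0.4 × (153 − 50) = 91.2 → 91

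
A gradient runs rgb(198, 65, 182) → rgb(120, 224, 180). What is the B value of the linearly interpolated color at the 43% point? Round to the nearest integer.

B = 182 + 0.43 × (180 − 182) = 181.14 → 181

181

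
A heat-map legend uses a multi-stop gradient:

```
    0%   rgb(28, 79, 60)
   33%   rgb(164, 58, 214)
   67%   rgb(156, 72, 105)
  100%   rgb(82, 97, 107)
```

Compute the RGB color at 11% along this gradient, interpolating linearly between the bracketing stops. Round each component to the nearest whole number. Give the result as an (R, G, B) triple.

11% lies between the 0% and 33% stops, so the local fraction is t = (11 − 0)/(33 − 0) = 11/33 ≈ 0.3333.
R = 28 + 0.3333 × (164 − 28) = 73.329 → 73
G = 79 + 0.3333 × (58 − 79) = 72.001 → 72
B = 60 + 0.3333 × (214 − 60) = 111.328 → 111

(73, 72, 111)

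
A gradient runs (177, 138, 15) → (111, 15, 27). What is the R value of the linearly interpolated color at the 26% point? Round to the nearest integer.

160

R = 177 + 0.26 × (111 − 177) = 159.84 → 160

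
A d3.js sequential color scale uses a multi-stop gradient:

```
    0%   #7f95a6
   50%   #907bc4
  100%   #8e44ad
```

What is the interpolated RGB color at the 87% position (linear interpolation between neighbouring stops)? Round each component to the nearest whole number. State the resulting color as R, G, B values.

87% lies between the 50% and 100% stops, so the local fraction is t = (87 − 50)/(100 − 50) = 37/50 ≈ 0.74.
#907bc4 → (144, 123, 196); #8e44ad → (142, 68, 173).
R = 144 + 0.74 × (142 − 144) = 142.52 → 143
G = 123 + 0.74 × (68 − 123) = 82.3 → 82
B = 196 + 0.74 × (173 − 196) = 178.98 → 179

(143, 82, 179)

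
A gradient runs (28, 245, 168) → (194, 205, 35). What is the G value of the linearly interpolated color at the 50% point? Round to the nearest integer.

G = 245 + 0.5 × (205 − 245) = 225 → 225

225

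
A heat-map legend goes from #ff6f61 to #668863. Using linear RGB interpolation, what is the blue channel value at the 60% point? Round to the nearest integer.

98

B₁ = 97 (from #ff6f61), B₂ = 99 (from #668863).
B = 97 + 0.6 × (99 − 97) = 98.2 → 98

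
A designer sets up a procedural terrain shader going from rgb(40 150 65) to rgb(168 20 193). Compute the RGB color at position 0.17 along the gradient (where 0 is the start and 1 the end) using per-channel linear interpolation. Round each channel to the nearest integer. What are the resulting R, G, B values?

(62, 128, 87)

R = 40 + 0.17 × (168 − 40) = 40 + 0.17 × 128 = 61.76 → 62
G = 150 + 0.17 × (20 − 150) = 150 + 0.17 × -130 = 127.9 → 128
B = 65 + 0.17 × (193 − 65) = 65 + 0.17 × 128 = 86.76 → 87
So the blended color is (62, 128, 87), about #3e8057.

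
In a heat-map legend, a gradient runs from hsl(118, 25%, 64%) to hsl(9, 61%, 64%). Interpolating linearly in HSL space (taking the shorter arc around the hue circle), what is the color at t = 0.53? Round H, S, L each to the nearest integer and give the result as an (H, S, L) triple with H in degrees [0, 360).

(60, 44, 64)

Hue arc: Δh = 9 − 118 = -109° (|Δh| ≤ 180, already the shorter path).
H = 118 + 0.53 × (-109) = 60.23 → 60°
S = 25 + 0.53 × (61 − 25) = 44.08 → 44%
L = 64 + 0.53 × (64 − 64) = 64 → 64%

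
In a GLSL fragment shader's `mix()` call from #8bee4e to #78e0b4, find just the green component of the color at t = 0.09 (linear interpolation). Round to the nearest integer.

G₁ = 238 (from #8bee4e), G₂ = 224 (from #78e0b4).
G = 238 + 0.09 × (224 − 238) = 236.74 → 237

237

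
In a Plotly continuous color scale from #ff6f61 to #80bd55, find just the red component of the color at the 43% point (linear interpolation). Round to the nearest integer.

R₁ = 255 (from #ff6f61), R₂ = 128 (from #80bd55).
R = 255 + 0.43 × (128 − 255) = 200.39 → 200

200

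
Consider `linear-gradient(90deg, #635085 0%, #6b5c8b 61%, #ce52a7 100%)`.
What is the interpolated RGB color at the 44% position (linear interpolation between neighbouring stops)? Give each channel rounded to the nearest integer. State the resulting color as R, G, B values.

44% lies between the 0% and 61% stops, so the local fraction is t = (44 − 0)/(61 − 0) = 44/61 ≈ 0.7213.
#635085 → (99, 80, 133); #6b5c8b → (107, 92, 139).
R = 99 + 0.7213 × (107 − 99) = 104.77 → 105
G = 80 + 0.7213 × (92 − 80) = 88.656 → 89
B = 133 + 0.7213 × (139 − 133) = 137.328 → 137

(105, 89, 137)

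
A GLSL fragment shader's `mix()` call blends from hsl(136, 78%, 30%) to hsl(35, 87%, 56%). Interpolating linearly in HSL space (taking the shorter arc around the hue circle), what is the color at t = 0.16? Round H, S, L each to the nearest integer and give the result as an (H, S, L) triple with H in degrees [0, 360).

(120, 79, 34)

Hue arc: Δh = 35 − 136 = -101° (|Δh| ≤ 180, already the shorter path).
H = 136 + 0.16 × (-101) = 119.84 → 120°
S = 78 + 0.16 × (87 − 78) = 79.44 → 79%
L = 30 + 0.16 × (56 − 30) = 34.16 → 34%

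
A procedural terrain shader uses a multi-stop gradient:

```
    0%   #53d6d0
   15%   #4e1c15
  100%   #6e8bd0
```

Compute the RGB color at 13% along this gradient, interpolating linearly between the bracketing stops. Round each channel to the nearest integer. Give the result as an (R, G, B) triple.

13% lies between the 0% and 15% stops, so the local fraction is t = (13 − 0)/(15 − 0) = 13/15 ≈ 0.8667.
#53d6d0 → (83, 214, 208); #4e1c15 → (78, 28, 21).
R = 83 + 0.8667 × (78 − 83) = 78.666 → 79
G = 214 + 0.8667 × (28 − 214) = 52.794 → 53
B = 208 + 0.8667 × (21 − 208) = 45.927 → 46

(79, 53, 46)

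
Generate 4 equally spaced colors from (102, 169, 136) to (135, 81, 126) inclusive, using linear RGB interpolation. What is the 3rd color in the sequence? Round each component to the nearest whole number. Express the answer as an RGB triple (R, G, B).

(124, 110, 129)

With 4 swatches and endpoints inclusive, swatch 3 sits at t = (3 − 1)/(4 − 1) = 2/3 ≈ 0.6667.
R = 102 + 0.6667 × (135 − 102) = 124.001 → 124
G = 169 + 0.6667 × (81 − 169) = 110.33 → 110
B = 136 + 0.6667 × (126 − 136) = 129.333 → 129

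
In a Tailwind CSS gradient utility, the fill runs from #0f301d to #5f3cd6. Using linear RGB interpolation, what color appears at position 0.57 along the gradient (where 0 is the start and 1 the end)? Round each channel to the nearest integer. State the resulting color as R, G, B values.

#0f301d → (15, 48, 29); #5f3cd6 → (95, 60, 214).
R = 15 + 0.57 × (95 − 15) = 15 + 0.57 × 80 = 60.6 → 61
G = 48 + 0.57 × (60 − 48) = 48 + 0.57 × 12 = 54.84 → 55
B = 29 + 0.57 × (214 − 29) = 29 + 0.57 × 185 = 134.45 → 134
So the blended color is (61, 55, 134), about #3d3786.

(61, 55, 134)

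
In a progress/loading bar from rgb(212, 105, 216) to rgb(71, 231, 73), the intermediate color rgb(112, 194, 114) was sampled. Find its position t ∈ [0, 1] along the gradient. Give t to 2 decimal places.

Invert the lerp on the B channel (largest span, 143): t = (114 − 216) / (73 − 216) = -102/-143 = 0.71329.
Check on R: (112 − 212)/(71 − 212) = 0.7092 ✓

0.71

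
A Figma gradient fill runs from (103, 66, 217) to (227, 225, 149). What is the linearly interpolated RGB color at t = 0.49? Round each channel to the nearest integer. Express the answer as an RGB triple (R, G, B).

(164, 144, 184)

R = 103 + 0.49 × (227 − 103) = 103 + 0.49 × 124 = 163.76 → 164
G = 66 + 0.49 × (225 − 66) = 66 + 0.49 × 159 = 143.91 → 144
B = 217 + 0.49 × (149 − 217) = 217 + 0.49 × -68 = 183.68 → 184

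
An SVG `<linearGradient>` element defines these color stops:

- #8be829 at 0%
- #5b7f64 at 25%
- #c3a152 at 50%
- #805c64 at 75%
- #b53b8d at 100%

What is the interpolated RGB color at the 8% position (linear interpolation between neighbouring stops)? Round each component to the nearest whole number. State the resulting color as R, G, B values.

8% lies between the 0% and 25% stops, so the local fraction is t = (8 − 0)/(25 − 0) = 8/25 ≈ 0.32.
#8be829 → (139, 232, 41); #5b7f64 → (91, 127, 100).
R = 139 + 0.32 × (91 − 139) = 123.64 → 124
G = 232 + 0.32 × (127 − 232) = 198.4 → 198
B = 41 + 0.32 × (100 − 41) = 59.88 → 60

(124, 198, 60)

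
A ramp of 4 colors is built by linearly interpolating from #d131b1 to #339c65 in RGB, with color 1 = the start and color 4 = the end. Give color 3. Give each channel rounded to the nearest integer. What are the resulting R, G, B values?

With 4 swatches and endpoints inclusive, swatch 3 sits at t = (3 − 1)/(4 − 1) = 2/3 ≈ 0.6667.
#d131b1 → (209, 49, 177); #339c65 → (51, 156, 101).
R = 209 + 0.6667 × (51 − 209) = 103.661 → 104
G = 49 + 0.6667 × (156 − 49) = 120.337 → 120
B = 177 + 0.6667 × (101 − 177) = 126.331 → 126

(104, 120, 126)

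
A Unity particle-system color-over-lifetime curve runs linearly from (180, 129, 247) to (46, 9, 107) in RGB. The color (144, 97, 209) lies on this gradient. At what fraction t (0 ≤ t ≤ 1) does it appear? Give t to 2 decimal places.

Invert the lerp on the B channel (largest span, 140): t = (209 − 247) / (107 − 247) = -38/-140 = 0.27143.
Check on R: (144 − 180)/(46 − 180) = 0.2687 ✓

0.27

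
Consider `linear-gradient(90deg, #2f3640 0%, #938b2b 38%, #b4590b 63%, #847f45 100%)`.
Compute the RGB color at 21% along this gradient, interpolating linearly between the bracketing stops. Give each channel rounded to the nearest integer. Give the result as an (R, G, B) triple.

21% lies between the 0% and 38% stops, so the local fraction is t = (21 − 0)/(38 − 0) = 21/38 ≈ 0.5526.
#2f3640 → (47, 54, 64); #938b2b → (147, 139, 43).
R = 47 + 0.5526 × (147 − 47) = 102.26 → 102
G = 54 + 0.5526 × (139 − 54) = 100.971 → 101
B = 64 + 0.5526 × (43 − 64) = 52.395 → 52

(102, 101, 52)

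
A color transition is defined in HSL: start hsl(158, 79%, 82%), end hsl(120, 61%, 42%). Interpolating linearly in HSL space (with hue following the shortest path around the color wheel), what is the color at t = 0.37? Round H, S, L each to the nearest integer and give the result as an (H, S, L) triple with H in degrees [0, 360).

(144, 72, 67)

Hue arc: Δh = 120 − 158 = -38° (|Δh| ≤ 180, already the shorter path).
H = 158 + 0.37 × (-38) = 143.94 → 144°
S = 79 + 0.37 × (61 − 79) = 72.34 → 72%
L = 82 + 0.37 × (42 − 82) = 67.2 → 67%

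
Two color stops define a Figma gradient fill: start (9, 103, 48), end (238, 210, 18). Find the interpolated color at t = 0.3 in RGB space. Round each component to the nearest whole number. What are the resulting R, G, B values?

R = 9 + 0.3 × (238 − 9) = 9 + 0.3 × 229 = 77.7 → 78
G = 103 + 0.3 × (210 − 103) = 103 + 0.3 × 107 = 135.1 → 135
B = 48 + 0.3 × (18 − 48) = 48 + 0.3 × -30 = 39 → 39
So the blended color is (78, 135, 39), about #4e8727.

(78, 135, 39)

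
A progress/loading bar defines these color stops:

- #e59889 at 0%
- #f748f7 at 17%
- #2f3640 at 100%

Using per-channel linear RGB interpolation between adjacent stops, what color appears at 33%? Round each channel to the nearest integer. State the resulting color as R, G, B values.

(208, 69, 212)

33% lies between the 17% and 100% stops, so the local fraction is t = (33 − 17)/(100 − 17) = 16/83 ≈ 0.1928.
#f748f7 → (247, 72, 247); #2f3640 → (47, 54, 64).
R = 247 + 0.1928 × (47 − 247) = 208.44 → 208
G = 72 + 0.1928 × (54 − 72) = 68.53 → 69
B = 247 + 0.1928 × (64 − 247) = 211.718 → 212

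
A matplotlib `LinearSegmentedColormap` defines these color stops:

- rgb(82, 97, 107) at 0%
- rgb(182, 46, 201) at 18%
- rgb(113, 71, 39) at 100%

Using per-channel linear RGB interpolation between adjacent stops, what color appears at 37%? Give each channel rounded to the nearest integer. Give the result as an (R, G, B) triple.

(166, 52, 163)

37% lies between the 18% and 100% stops, so the local fraction is t = (37 − 18)/(100 − 18) = 19/82 ≈ 0.2317.
R = 182 + 0.2317 × (113 − 182) = 166.013 → 166
G = 46 + 0.2317 × (71 − 46) = 51.792 → 52
B = 201 + 0.2317 × (39 − 201) = 163.465 → 163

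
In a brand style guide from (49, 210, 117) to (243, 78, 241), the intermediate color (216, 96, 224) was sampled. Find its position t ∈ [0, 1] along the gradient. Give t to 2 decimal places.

Invert the lerp on the R channel (largest span, 194): t = (216 − 49) / (243 − 49) = 167/194 = 0.86082.
Check on G: (96 − 210)/(78 − 210) = 0.8636 ✓

0.86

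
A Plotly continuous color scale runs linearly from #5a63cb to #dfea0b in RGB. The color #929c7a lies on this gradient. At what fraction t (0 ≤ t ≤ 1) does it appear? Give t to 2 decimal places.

0.42

Invert the lerp on the B channel (largest span, 192): t = (122 − 203) / (11 − 203) = -81/-192 = 0.42188.
Check on R: (146 − 90)/(223 − 90) = 0.4211 ✓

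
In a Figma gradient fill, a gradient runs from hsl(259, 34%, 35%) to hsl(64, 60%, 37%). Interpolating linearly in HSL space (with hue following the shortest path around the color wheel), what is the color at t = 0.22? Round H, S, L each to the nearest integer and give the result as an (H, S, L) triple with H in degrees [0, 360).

(295, 40, 35)

Hue: 64 − 259 = -195°, but |-195| > 180 so the shorter arc goes the other way: Δh = -195 + 360 = 165°.
H = 259 + 0.22 × (165) = 295.3 → 295°
S = 34 + 0.22 × (60 − 34) = 39.72 → 40%
L = 35 + 0.22 × (37 − 35) = 35.44 → 35%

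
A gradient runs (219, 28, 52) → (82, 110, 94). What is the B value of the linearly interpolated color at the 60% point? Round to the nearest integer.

B = 52 + 0.6 × (94 − 52) = 77.2 → 77

77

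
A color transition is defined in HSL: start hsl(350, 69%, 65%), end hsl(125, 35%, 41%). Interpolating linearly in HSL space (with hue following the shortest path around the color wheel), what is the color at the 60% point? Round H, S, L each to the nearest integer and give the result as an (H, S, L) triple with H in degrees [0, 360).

(71, 49, 51)

Hue: 125 − 350 = -225°, but |-225| > 180 so the shorter arc goes the other way: Δh = -225 + 360 = 135°.
H = 350 + 0.6 × (135) = 431 → 431 → 431 mod 360 = 71°
S = 69 + 0.6 × (35 − 69) = 48.6 → 49%
L = 65 + 0.6 × (41 − 65) = 50.6 → 51%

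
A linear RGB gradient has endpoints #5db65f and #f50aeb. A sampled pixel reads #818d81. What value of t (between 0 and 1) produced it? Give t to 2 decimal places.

Invert the lerp on the G channel (largest span, 172): t = (141 − 182) / (10 − 182) = -41/-172 = 0.23837.
Check on R: (129 − 93)/(245 − 93) = 0.2368 ✓

0.24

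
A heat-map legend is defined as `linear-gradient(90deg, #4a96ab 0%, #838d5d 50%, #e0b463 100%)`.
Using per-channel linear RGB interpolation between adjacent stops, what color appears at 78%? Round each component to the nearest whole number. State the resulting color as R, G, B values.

78% lies between the 50% and 100% stops, so the local fraction is t = (78 − 50)/(100 − 50) = 28/50 ≈ 0.56.
#838d5d → (131, 141, 93); #e0b463 → (224, 180, 99).
R = 131 + 0.56 × (224 − 131) = 183.08 → 183
G = 141 + 0.56 × (180 − 141) = 162.84 → 163
B = 93 + 0.56 × (99 − 93) = 96.36 → 96

(183, 163, 96)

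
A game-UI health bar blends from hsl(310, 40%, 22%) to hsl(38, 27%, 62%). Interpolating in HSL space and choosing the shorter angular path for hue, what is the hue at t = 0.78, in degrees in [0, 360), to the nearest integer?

19

Hue: 38 − 310 = -272°, but |-272| > 180 so the shorter arc goes the other way: Δh = -272 + 360 = 88°.
H = 310 + 0.78 × (88) = 378.64 → 379 → 379 mod 360 = 19°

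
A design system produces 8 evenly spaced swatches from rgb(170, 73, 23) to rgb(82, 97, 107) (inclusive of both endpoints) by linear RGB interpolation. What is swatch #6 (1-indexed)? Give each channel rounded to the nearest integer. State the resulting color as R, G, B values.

(107, 90, 83)

With 8 swatches and endpoints inclusive, swatch 6 sits at t = (6 − 1)/(8 − 1) = 5/7 ≈ 0.7143.
R = 170 + 0.7143 × (82 − 170) = 107.142 → 107
G = 73 + 0.7143 × (97 − 73) = 90.143 → 90
B = 23 + 0.7143 × (107 − 23) = 83.001 → 83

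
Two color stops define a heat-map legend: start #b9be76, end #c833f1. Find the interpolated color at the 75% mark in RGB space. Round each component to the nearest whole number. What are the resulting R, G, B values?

#b9be76 → (185, 190, 118); #c833f1 → (200, 51, 241).
75% corresponds to t = 0.75.
R = 185 + 0.75 × (200 − 185) = 185 + 0.75 × 15 = 196.25 → 196
G = 190 + 0.75 × (51 − 190) = 190 + 0.75 × -139 = 85.75 → 86
B = 118 + 0.75 × (241 − 118) = 118 + 0.75 × 123 = 210.25 → 210

(196, 86, 210)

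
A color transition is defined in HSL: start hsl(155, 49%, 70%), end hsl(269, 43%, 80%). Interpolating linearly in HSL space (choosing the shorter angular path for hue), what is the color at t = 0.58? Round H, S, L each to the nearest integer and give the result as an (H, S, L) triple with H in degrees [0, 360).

(221, 46, 76)

Hue arc: Δh = 269 − 155 = 114° (|Δh| ≤ 180, already the shorter path).
H = 155 + 0.58 × (114) = 221.12 → 221°
S = 49 + 0.58 × (43 − 49) = 45.52 → 46%
L = 70 + 0.58 × (80 − 70) = 75.8 → 76%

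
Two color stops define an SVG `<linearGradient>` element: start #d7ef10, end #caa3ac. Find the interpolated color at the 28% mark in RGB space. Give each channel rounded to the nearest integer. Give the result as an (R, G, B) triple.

#d7ef10 → (215, 239, 16); #caa3ac → (202, 163, 172).
28% corresponds to t = 0.28.
R = 215 + 0.28 × (202 − 215) = 215 + 0.28 × -13 = 211.36 → 211
G = 239 + 0.28 × (163 − 239) = 239 + 0.28 × -76 = 217.72 → 218
B = 16 + 0.28 × (172 − 16) = 16 + 0.28 × 156 = 59.68 → 60
So the blended color is (211, 218, 60), about #d3da3c.

(211, 218, 60)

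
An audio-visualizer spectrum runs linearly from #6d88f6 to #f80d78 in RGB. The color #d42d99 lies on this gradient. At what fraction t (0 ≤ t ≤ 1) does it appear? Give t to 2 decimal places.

0.74

Invert the lerp on the R channel (largest span, 139): t = (212 − 109) / (248 − 109) = 103/139 = 0.74101.
Check on G: (45 − 136)/(13 − 136) = 0.7398 ✓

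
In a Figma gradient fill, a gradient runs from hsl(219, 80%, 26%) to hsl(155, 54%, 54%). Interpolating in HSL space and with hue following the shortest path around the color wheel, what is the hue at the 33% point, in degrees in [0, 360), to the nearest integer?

Hue arc: Δh = 155 − 219 = -64° (|Δh| ≤ 180, already the shorter path).
H = 219 + 0.33 × (-64) = 197.88 → 198°

198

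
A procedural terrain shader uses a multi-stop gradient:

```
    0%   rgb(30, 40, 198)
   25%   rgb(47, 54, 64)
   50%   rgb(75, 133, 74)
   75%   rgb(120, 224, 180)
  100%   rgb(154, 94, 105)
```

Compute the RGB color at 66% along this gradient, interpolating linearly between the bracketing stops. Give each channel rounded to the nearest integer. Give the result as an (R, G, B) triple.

66% lies between the 50% and 75% stops, so the local fraction is t = (66 − 50)/(75 − 50) = 16/25 ≈ 0.64.
R = 75 + 0.64 × (120 − 75) = 103.8 → 104
G = 133 + 0.64 × (224 − 133) = 191.24 → 191
B = 74 + 0.64 × (180 − 74) = 141.84 → 142

(104, 191, 142)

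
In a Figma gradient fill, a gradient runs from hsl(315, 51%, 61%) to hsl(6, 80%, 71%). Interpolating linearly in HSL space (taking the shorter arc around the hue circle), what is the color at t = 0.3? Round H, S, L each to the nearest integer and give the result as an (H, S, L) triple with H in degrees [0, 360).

(330, 60, 64)

Hue: 6 − 315 = -309°, but |-309| > 180 so the shorter arc goes the other way: Δh = -309 + 360 = 51°.
H = 315 + 0.3 × (51) = 330.3 → 330°
S = 51 + 0.3 × (80 − 51) = 59.7 → 60%
L = 61 + 0.3 × (71 − 61) = 64 → 64%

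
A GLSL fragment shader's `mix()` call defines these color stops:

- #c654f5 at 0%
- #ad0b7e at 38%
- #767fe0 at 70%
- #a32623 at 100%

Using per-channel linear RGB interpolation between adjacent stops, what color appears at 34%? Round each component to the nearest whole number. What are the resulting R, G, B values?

34% lies between the 0% and 38% stops, so the local fraction is t = (34 − 0)/(38 − 0) = 34/38 ≈ 0.8947.
#c654f5 → (198, 84, 245); #ad0b7e → (173, 11, 126).
R = 198 + 0.8947 × (173 − 198) = 175.632 → 176
G = 84 + 0.8947 × (11 − 84) = 18.687 → 19
B = 245 + 0.8947 × (126 − 245) = 138.531 → 139

(176, 19, 139)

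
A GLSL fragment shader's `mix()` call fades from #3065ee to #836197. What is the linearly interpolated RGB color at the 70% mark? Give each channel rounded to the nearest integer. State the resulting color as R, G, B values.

(106, 98, 177)

#3065ee → (48, 101, 238); #836197 → (131, 97, 151).
70% corresponds to t = 0.7.
R = 48 + 0.7 × (131 − 48) = 48 + 0.7 × 83 = 106.1 → 106
G = 101 + 0.7 × (97 − 101) = 101 + 0.7 × -4 = 98.2 → 98
B = 238 + 0.7 × (151 − 238) = 238 + 0.7 × -87 = 177.1 → 177
So the blended color is (106, 98, 177), about #6a62b1.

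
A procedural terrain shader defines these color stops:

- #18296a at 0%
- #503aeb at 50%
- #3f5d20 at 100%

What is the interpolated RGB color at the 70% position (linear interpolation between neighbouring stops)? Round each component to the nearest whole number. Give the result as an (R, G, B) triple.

(73, 72, 154)

70% lies between the 50% and 100% stops, so the local fraction is t = (70 − 50)/(100 − 50) = 20/50 ≈ 0.4.
#503aeb → (80, 58, 235); #3f5d20 → (63, 93, 32).
R = 80 + 0.4 × (63 − 80) = 73.2 → 73
G = 58 + 0.4 × (93 − 58) = 72 → 72
B = 235 + 0.4 × (32 − 235) = 153.8 → 154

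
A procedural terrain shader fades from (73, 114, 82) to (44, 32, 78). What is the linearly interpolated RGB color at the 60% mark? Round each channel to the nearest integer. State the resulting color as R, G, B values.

60% corresponds to t = 0.6.
R = 73 + 0.6 × (44 − 73) = 73 + 0.6 × -29 = 55.6 → 56
G = 114 + 0.6 × (32 − 114) = 114 + 0.6 × -82 = 64.8 → 65
B = 82 + 0.6 × (78 − 82) = 82 + 0.6 × -4 = 79.6 → 80

(56, 65, 80)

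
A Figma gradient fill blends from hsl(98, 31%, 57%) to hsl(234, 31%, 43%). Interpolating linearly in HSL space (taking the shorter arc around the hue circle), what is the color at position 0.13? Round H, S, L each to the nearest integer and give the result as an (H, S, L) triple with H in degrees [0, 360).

Hue arc: Δh = 234 − 98 = 136° (|Δh| ≤ 180, already the shorter path).
H = 98 + 0.13 × (136) = 115.68 → 116°
S = 31 + 0.13 × (31 − 31) = 31 → 31%
L = 57 + 0.13 × (43 − 57) = 55.18 → 55%

(116, 31, 55)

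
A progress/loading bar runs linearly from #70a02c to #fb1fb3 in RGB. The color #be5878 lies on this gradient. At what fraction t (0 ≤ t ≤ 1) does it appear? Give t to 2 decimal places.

0.56

Invert the lerp on the R channel (largest span, 139): t = (190 − 112) / (251 − 112) = 78/139 = 0.56115.
Check on G: (88 − 160)/(31 − 160) = 0.5581 ✓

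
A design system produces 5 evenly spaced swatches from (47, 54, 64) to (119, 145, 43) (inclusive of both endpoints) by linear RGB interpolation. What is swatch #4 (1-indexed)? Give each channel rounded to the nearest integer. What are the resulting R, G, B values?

(101, 122, 48)

With 5 swatches and endpoints inclusive, swatch 4 sits at t = (4 − 1)/(5 − 1) = 3/4 ≈ 0.75.
R = 47 + 0.75 × (119 − 47) = 101 → 101
G = 54 + 0.75 × (145 − 54) = 122.25 → 122
B = 64 + 0.75 × (43 − 64) = 48.25 → 48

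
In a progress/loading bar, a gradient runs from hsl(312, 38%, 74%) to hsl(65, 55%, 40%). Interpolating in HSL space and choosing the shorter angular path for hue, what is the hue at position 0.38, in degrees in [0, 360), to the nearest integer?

Hue: 65 − 312 = -247°, but |-247| > 180 so the shorter arc goes the other way: Δh = -247 + 360 = 113°.
H = 312 + 0.38 × (113) = 354.94 → 355°

355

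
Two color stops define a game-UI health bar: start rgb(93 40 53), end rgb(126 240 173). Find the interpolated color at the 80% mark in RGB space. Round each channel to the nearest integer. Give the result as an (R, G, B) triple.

80% corresponds to t = 0.8.
R = 93 + 0.8 × (126 − 93) = 93 + 0.8 × 33 = 119.4 → 119
G = 40 + 0.8 × (240 − 40) = 40 + 0.8 × 200 = 200 → 200
B = 53 + 0.8 × (173 − 53) = 53 + 0.8 × 120 = 149 → 149

(119, 200, 149)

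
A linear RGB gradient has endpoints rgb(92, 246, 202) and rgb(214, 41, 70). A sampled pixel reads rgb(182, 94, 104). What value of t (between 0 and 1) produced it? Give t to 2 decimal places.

0.74

Invert the lerp on the G channel (largest span, 205): t = (94 − 246) / (41 − 246) = -152/-205 = 0.74146.
Check on R: (182 − 92)/(214 − 92) = 0.7377 ✓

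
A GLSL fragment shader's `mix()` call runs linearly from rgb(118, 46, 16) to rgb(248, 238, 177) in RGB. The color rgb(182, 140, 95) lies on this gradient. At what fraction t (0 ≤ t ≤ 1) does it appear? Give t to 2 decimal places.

Invert the lerp on the G channel (largest span, 192): t = (140 − 46) / (238 − 46) = 94/192 = 0.48958.
Check on R: (182 − 118)/(248 − 118) = 0.4923 ✓

0.49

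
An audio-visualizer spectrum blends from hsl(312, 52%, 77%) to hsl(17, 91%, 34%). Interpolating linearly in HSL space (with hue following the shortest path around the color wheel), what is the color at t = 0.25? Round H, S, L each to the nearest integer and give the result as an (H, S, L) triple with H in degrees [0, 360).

(328, 62, 66)

Hue: 17 − 312 = -295°, but |-295| > 180 so the shorter arc goes the other way: Δh = -295 + 360 = 65°.
H = 312 + 0.25 × (65) = 328.25 → 328°
S = 52 + 0.25 × (91 − 52) = 61.75 → 62%
L = 77 + 0.25 × (34 − 77) = 66.25 → 66%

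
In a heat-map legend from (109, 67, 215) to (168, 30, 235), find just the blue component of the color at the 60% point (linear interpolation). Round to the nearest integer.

B = 215 + 0.6 × (235 − 215) = 227 → 227

227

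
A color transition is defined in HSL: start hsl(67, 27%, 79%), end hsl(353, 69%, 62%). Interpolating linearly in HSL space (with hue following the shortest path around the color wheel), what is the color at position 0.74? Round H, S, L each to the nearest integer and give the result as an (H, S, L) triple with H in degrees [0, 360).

(12, 58, 66)

Hue: 353 − 67 = 286°, but |286| > 180 so the shorter arc goes the other way: Δh = 286 − 360 = -74°.
H = 67 + 0.74 × (-74) = 12.24 → 12°
S = 27 + 0.74 × (69 − 27) = 58.08 → 58%
L = 79 + 0.74 × (62 − 79) = 66.42 → 66%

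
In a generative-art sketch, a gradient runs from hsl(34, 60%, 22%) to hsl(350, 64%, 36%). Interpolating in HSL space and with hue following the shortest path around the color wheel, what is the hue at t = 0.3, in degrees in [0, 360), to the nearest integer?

21

Hue: 350 − 34 = 316°, but |316| > 180 so the shorter arc goes the other way: Δh = 316 − 360 = -44°.
H = 34 + 0.3 × (-44) = 20.8 → 21°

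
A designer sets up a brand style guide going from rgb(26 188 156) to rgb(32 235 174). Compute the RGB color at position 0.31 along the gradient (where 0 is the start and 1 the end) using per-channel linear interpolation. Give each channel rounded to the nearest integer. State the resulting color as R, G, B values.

R = 26 + 0.31 × (32 − 26) = 26 + 0.31 × 6 = 27.86 → 28
G = 188 + 0.31 × (235 − 188) = 188 + 0.31 × 47 = 202.57 → 203
B = 156 + 0.31 × (174 − 156) = 156 + 0.31 × 18 = 161.58 → 162

(28, 203, 162)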